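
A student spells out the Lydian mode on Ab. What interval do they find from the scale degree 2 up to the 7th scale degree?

The scale runs Ab Bb C D Eb F G.
So we need the interval from Bb up to G.
Bb up to G spans 6 letter names and 9 semitones — a major sixth.

major 6th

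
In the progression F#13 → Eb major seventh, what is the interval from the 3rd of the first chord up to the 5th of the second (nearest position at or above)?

F#13 has A# as its 3rd, and Eb major seventh has Bb as its 5th.
A# up to Bb is 0 semitones, a whole step narrower than a major second, so the interval is diminished.

diminished second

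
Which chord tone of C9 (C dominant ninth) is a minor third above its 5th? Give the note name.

The chord tones of C9 are C–E–G–Bb–D.
The 5th is G. A minor third above G is Bb.
Bb is the chord's 7th.

Bb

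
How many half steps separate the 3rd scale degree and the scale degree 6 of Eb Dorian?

The scale is Eb F Gb Ab Bb C Db.
Gb up to C is an augmented fourth — 6 semitones.

6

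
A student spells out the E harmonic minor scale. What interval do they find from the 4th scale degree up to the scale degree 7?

Spelling the E harmonic minor scale: E F# G A B C D#.
That puts A below D#.
4 letter names make it a fourth; at 6 semitones (a half step wider than perfect) the quality is augmented.

augmented fourth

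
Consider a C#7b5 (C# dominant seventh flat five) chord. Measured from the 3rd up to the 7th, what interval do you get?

diminished fifth

C#7b5: C#–E#–G–B.
3rd = E#; 7th = B.
5 letter names make it a fifth; at 6 semitones (a half step narrower than perfect) the quality is diminished.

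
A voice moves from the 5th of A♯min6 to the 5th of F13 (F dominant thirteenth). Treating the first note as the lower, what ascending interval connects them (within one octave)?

A♯min6 has E♯ as its 5th, and F13 (F dominant thirteenth) has C as its 5th.
E♯ up to C is 7 semitones, a whole step narrower than a major sixth, so the interval is diminished.

diminished 6th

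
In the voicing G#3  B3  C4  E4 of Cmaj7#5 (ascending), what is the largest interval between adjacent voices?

Adjacent intervals: G#3→B3 = minor third; B3→C4 = minor second; C4→E4 = major third.
The largest is C4 to E4, a major third (4 semitones).

major third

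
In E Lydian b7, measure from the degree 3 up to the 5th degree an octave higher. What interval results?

minor 10th

E lydian dominant: E F# G# A# B C# D.
Degree 3 = G#; degree 5 (up an octave) = B.
G# up to B is 15 semitones, a half step narrower than a major tenth, so the interval is minor.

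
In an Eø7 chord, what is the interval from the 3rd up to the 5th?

Em7b5 (E half-diminished seventh): E-G-Bb-D.
The 3rd is G and the 5th is Bb.
G up to Bb is 3 semitones, a half step narrower than a major third, so the interval is minor.

m3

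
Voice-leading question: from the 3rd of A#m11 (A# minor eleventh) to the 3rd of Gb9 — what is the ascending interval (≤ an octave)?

A#m11 (A# minor eleventh) has C# as its 3rd, and Gb9 has Bb as its 3rd.
From C# to Bb: 9 semitones over a seventh = diminished.

diminished seventh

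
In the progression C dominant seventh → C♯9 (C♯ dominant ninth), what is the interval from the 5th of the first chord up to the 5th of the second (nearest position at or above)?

augmented 1st

C dominant seventh has G as its 5th, and C♯9 (C♯ dominant ninth) has G♯ as its 5th.
1 letter names make it a unison; at 1 semitone (a half step wider than perfect) the quality is augmented.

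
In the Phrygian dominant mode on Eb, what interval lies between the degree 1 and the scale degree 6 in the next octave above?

The scale runs Eb Fb G Ab Bb Cb Db.
The degree 1 is Eb and the scale degree 6 (up an octave) is Cb.
Eb up to Cb is 20 semitones, a half step narrower than a major thirteenth, so the interval is minor.

minor thirteenth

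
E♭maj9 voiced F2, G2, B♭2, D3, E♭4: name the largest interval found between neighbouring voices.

Adjacent intervals: F2→G2 = major second; G2→B♭2 = minor third; B♭2→D3 = major third; D3→E♭4 = minor ninth.
The largest is D3 to E♭4, a minor ninth (13 semitones).

minor ninth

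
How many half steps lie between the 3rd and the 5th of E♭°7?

3

E♭dim7 (E♭ diminished seventh): E♭–G♭–B𝄫–D𝄫.
G♭ to B𝄫 is a minor third: 3 semitones.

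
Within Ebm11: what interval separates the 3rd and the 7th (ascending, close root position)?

perfect fifth

Ebm11: Eb–Gb–Bb–Db–F–Ab.
The 3rd is Gb and the 7th is Db.
Counting 5 letters and 7 half steps from Gb gives a perfect fifth.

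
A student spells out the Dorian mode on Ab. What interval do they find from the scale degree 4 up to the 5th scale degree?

major 2nd

Spelling the Dorian mode on Ab: Ab Bb Cb Db Eb F Gb.
So we need the interval from Db up to Eb.
Db up to Eb spans 2 letter names and 2 semitones — a major second.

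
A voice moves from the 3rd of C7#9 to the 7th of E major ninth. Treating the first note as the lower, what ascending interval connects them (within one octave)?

The 3rd of C7#9 is E; the 7th of E major ninth is D♯.
From E to D♯ is 11 semitones, exactly the major seventh.

M7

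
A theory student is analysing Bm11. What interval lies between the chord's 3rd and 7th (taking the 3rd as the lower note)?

Bm11 (B minor eleventh) is spelled B–D–F♯–A–C♯–E.
The 3rd is D and the 7th is A.
From D to A is 7 semitones, exactly the perfect fifth.

perfect fifth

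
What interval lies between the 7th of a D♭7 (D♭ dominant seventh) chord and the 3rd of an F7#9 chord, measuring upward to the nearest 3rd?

D♭7 (D♭ dominant seventh) has C♭ as its 7th, and F7#9 has A as its 3rd.
C♭ up to A is 10 semitones, a half step wider than a major sixth, so the interval is augmented.

augmented sixth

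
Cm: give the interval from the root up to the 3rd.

C- (C minor): C, Eb, G.
So we need the interval from C up to Eb.
C up to Eb is 3 semitones, a half step narrower than a major third, so the interval is minor.

minor 3rd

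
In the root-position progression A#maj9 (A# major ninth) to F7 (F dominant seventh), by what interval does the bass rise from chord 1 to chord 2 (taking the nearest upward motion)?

d6

The roots are A# and F.
6 letter names make it a sixth; at 7 semitones (a whole step narrower than major) the quality is diminished.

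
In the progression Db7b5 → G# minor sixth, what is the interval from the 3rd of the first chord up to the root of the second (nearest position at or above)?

Db7b5 has F as its 3rd, and G# minor sixth has G# as its root.
From F to G#: 3 semitones over a second = augmented.

augmented second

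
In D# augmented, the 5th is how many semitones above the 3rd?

The chord tones of D# augmented are D#-F##-A##.
F## to A## is a major third: 4 semitones.

4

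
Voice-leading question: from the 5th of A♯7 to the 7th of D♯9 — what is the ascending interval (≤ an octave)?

minor 6th

A♯7 has E♯ as its 5th, and D♯9 has C♯ as its 7th.
From E♯ to C♯: 8 semitones over a sixth = minor.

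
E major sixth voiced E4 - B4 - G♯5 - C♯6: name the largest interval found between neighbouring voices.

major 6th

Adjacent intervals: E4→B4 = perfect fifth; B4→G♯5 = major sixth; G♯5→C♯6 = perfect fourth.
The largest is B4 to G♯5, a major sixth (9 semitones).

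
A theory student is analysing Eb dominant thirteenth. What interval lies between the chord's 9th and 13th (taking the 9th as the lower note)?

P5

Spelling the chord: Eb–G–Bb–Db–F–C.
The 9th is F and the 13th is C.
From F to C is 7 semitones, exactly the perfect fifth.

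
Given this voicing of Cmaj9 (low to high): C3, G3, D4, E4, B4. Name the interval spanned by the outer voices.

The outer voices are C3 and B4.
C up to B spans 14 letter names and 23 semitones — a major fourteenth.

major fourteenth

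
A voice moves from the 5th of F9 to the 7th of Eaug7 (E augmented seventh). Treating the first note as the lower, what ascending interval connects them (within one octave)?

M2

F9 has C as its 5th, and Eaug7 (E augmented seventh) has D as its 7th.
Counting 2 letters and 2 half steps from C gives a major second.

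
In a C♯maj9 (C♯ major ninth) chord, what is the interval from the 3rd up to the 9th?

C♯maj9 is spelled C♯-E♯-G♯-B♯-D♯.
The 3rd is E♯ and the 9th is D♯.
E♯ up to D♯ is 10 semitones, a half step narrower than a major seventh, so the interval is minor.

m7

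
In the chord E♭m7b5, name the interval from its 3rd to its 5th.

Spelling the chord: E♭-G♭-B𝄫-D♭.
So we need the interval from G♭ up to B𝄫.
3 letter names make it a third; at 3 semitones (a half step narrower than major) the quality is minor.

minor 3rd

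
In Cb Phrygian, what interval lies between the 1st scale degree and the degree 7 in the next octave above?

minor 14th

Cb phrygian: Cb Dbb Ebb Fb Gb Abb Bbb.
1st scale degree = Cb; scale degree 7 (up an octave) = Bbb.
Cb up to Bbb is 22 semitones, a half step narrower than a major fourteenth, so the interval is minor.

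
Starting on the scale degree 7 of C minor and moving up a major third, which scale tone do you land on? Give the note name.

The scale is C D Eb F G Ab Bb.
The scale degree 7 is Bb; a major third above that is D — scale degree 2.

D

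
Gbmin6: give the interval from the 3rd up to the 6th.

Gbm6 (Gb minor sixth) is spelled Gb-Bbb-Db-Eb.
The 3rd is Bbb and the 6th is Eb.
4 letter names make it a fourth; at 6 semitones (a half step wider than perfect) the quality is augmented.

augmented fourth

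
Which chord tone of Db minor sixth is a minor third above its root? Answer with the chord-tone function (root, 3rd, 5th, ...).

The chord tones of Dbmin6 are Db Fb Ab Bb.
The root is Db. A minor third above Db is Fb.
Fb is the chord's 3rd.

3rd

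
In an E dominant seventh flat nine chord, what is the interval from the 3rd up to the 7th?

diminished 5th

E7b9 (E dominant seventh flat nine) is spelled E G# B D F.
So we need the interval from G# up to D.
G# up to D is 6 semitones, a half step narrower than a perfect fifth, so the interval is diminished.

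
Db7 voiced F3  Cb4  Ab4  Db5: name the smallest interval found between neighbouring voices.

Adjacent intervals: F3→Cb4 = diminished fifth; Cb4→Ab4 = major sixth; Ab4→Db5 = perfect fourth.
The smallest is Ab4 to Db5, a perfect fourth (5 semitones).

perfect fourth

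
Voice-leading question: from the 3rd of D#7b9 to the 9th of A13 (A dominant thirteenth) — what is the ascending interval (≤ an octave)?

D#7b9 has F## as its 3rd, and A13 (A dominant thirteenth) has B as its 9th.
F## up to B is 4 semitones, a half step narrower than a perfect fourth, so the interval is diminished.

diminished 4th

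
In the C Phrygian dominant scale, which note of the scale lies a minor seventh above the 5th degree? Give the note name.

The scale is C Db E F G Ab Bb.
The 5th degree is G; a minor seventh above that is F — scale degree 4.

F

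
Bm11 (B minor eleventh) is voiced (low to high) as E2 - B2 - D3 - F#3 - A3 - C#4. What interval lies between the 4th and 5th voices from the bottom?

minor 3rd

Those voices are F#3 and A3.
3 letter names make it a third; at 3 semitones (a half step narrower than major) the quality is minor.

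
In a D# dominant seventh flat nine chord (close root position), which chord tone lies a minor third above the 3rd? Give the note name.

D#7b9: D# F## A# C# E.
The 3rd is F##. A minor third above F## is A#.
A# is the chord's 5th.

A#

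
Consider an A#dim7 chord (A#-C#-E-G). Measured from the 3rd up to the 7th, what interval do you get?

d5

That puts C# below G.
5 letter names make it a fifth; at 6 semitones (a half step narrower than perfect) the quality is diminished.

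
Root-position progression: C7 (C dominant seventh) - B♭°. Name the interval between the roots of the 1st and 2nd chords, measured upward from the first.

The roots are C and B♭.
C up to B♭ is 10 semitones, a half step narrower than a major seventh, so the interval is minor.

minor seventh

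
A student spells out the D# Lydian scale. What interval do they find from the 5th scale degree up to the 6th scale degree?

major second

Spelling the D# Lydian scale: D# E# F## G## A# B# C##.
So we need the interval from A# up to B#.
Counting 2 letters and 2 half steps from A# gives a major second.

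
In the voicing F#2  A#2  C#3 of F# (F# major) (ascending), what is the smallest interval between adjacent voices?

minor 3rd

Adjacent intervals: F#2→A#2 = major third; A#2→C#3 = minor third.
The smallest is A#2 to C#3, a minor third (3 semitones).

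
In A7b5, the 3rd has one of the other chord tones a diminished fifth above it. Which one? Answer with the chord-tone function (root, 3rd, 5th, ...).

7th

Spelling the chord: A C# Eb G.
The 3rd is C#. A diminished fifth above C# is G.
G is the chord's 7th.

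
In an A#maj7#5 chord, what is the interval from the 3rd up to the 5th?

A#maj7#5 is spelled A#-C##-E##-G##.
The 3rd is C## and the 5th is E##.
Counting 3 letters and 4 half steps from C## gives a major third.

major 3rd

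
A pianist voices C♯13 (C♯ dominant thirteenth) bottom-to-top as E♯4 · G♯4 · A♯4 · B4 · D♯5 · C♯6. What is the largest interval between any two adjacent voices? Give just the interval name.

minor seventh

Adjacent intervals: E♯4→G♯4 = minor third; G♯4→A♯4 = major second; A♯4→B4 = minor second; B4→D♯5 = major third; D♯5→C♯6 = minor seventh.
The largest is D♯5 to C♯6, a minor seventh (10 semitones).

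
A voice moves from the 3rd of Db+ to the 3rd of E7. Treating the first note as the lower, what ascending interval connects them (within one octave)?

Db+ has F as its 3rd, and E7 has G# as its 3rd.
From F to G#: 3 semitones over a second = augmented.

augmented second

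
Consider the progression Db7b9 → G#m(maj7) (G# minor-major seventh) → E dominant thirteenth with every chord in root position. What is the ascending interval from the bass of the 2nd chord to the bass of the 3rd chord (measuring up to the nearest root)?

minor sixth

The roots are G# and E.
6 letter names make it a sixth; at 8 semitones (a half step narrower than major) the quality is minor.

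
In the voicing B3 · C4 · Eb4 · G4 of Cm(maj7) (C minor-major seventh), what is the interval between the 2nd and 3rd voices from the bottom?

Those voices are C4 and Eb4.
3 letter names make it a third; at 3 semitones (a half step narrower than major) the quality is minor.

m3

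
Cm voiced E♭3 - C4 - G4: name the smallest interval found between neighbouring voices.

Adjacent intervals: E♭3→C4 = major sixth; C4→G4 = perfect fifth.
The smallest is C4 to G4, a perfect fifth (7 semitones).

perfect fifth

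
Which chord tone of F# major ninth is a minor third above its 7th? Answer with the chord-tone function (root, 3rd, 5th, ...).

9th

F#maj9 (F# major ninth): F#-A#-C#-E#-G#.
The 7th is E#. A minor third above E# is G#.
G# is the chord's 9th.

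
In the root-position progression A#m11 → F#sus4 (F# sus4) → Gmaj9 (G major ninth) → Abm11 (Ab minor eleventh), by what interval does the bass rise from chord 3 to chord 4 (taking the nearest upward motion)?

minor second

The roots are G and Ab.
G up to Ab is 1 semitone, a half step narrower than a major second, so the interval is minor.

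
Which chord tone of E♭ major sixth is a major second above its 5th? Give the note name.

E♭6: E♭ G B♭ C.
The 5th is B♭. A major second above B♭ is C.
C is the chord's 6th.

C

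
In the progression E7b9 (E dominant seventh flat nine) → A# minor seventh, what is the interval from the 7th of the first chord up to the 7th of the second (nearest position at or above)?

E7b9 (E dominant seventh flat nine) has D as its 7th, and A# minor seventh has G# as its 7th.
4 letter names make it a fourth; at 6 semitones (a half step wider than perfect) the quality is augmented.

A4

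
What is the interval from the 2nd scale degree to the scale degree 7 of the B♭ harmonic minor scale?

B♭ harmonic minor: B♭ C D♭ E♭ F G♭ A.
2nd scale degree = C; 7th degree = A.
C up to A spans 6 letter names and 9 semitones — a major sixth.

major 6th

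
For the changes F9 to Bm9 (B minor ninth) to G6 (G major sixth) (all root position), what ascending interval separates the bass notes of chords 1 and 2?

The roots are F and B.
F up to B is 6 semitones, a half step wider than a perfect fourth, so the interval is augmented.

augmented fourth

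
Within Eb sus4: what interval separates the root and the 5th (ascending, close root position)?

Ebsus4: Eb Ab Bb.
Root = Eb; 5th = Bb.
From Eb to Bb is 7 semitones, exactly the perfect fifth.

perfect fifth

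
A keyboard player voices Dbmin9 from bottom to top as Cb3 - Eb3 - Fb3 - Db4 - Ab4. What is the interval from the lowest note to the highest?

The outer voices are Cb3 and Ab4.
From Cb to Ab is 21 semitones, exactly the major thirteenth.

major 13th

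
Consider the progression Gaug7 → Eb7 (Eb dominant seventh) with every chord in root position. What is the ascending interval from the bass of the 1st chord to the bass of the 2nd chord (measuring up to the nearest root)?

The roots are G and Eb.
6 letter names make it a sixth; at 8 semitones (a half step narrower than major) the quality is minor.

minor sixth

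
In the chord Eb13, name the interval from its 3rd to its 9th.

The chord tones of Eb13 are Eb G Bb Db F C.
So we need the interval from G up to F.
7 letter names make it a seventh; at 10 semitones (a half step narrower than major) the quality is minor.

minor seventh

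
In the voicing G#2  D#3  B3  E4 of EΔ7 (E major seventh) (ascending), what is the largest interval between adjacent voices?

m6

Adjacent intervals: G#2→D#3 = perfect fifth; D#3→B3 = minor sixth; B3→E4 = perfect fourth.
The largest is D#3 to B3, a minor sixth (8 semitones).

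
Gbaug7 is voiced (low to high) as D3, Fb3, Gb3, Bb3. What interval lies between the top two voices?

major third

Those voices are Gb3 and Bb3.
Counting 3 letters and 4 half steps from Gb gives a major third.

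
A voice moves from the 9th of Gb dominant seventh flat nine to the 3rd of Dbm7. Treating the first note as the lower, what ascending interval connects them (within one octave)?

The 9th of Gb dominant seventh flat nine is Abb; the 3rd of Dbm7 is Fb.
Abb up to Fb spans 6 letter names and 9 semitones — a major sixth.

major sixth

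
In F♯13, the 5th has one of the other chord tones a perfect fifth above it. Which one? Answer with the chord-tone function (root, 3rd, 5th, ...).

The chord tones of F♯ dominant thirteenth are F♯ A♯ C♯ E G♯ D♯.
The 5th is C♯. A perfect fifth above C♯ is G♯.
G♯ is the chord's 9th.

9th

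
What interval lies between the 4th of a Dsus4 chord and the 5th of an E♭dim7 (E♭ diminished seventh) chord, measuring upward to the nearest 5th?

The 4th of Dsus4 is G; the 5th of E♭dim7 (E♭ diminished seventh) is B𝄫.
G up to B𝄫 is 2 semitones, a whole step narrower than a major third, so the interval is diminished.

diminished 3rd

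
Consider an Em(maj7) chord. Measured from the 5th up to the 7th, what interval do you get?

major third

EmM7 (E minor-major seventh) is spelled E G B D♯.
So we need the interval from B up to D♯.
Counting 3 letters and 4 half steps from B gives a major third.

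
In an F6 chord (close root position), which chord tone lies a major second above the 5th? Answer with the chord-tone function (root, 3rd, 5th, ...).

6th

F major sixth: F A C D.
The 5th is C. A major second above C is D.
D is the chord's 6th.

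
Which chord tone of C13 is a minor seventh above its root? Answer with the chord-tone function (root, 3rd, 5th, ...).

C13 (C dominant thirteenth) is spelled C-E-G-Bb-D-A.
The root is C. A minor seventh above C is Bb.
Bb is the chord's 7th.

7th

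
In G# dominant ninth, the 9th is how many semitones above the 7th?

G#9 is spelled G#–B#–D#–F#–A#.
F# to A# is a major third: 4 semitones.

4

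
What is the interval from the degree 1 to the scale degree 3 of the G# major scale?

The scale runs G# A# B# C# D# E# F##.
That puts G# below B#.
G# up to B# spans 3 letter names and 4 semitones — a major third.

major third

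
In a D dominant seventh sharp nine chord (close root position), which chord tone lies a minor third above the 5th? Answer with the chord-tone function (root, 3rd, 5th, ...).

D7#9 (D dominant seventh sharp nine): D-F#-A-C-E#.
The 5th is A. A minor third above A is C.
C is the chord's 7th.

7th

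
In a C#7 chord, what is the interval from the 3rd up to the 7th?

C#7: C#–E#–G#–B.
That puts E# below B.
5 letter names make it a fifth; at 6 semitones (a half step narrower than perfect) the quality is diminished.

diminished fifth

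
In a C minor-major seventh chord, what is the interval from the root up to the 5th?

C minor-major seventh is spelled C-Eb-G-B.
The root is C and the 5th is G.
From C to G is 7 semitones, exactly the perfect fifth.

perfect fifth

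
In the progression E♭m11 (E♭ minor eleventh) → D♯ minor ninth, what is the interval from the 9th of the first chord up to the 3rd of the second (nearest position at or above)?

augmented unison

E♭m11 (E♭ minor eleventh) has F as its 9th, and D♯ minor ninth has F♯ as its 3rd.
F up to F♯ is 1 semitone, a half step wider than a perfect unison, so the interval is augmented.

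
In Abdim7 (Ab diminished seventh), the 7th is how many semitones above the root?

Ab°7: Ab-Cb-Ebb-Gbb.
Ab to Gbb is a diminished seventh: 9 semitones.

9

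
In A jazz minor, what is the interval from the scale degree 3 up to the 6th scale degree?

augmented 4th

Spelling A jazz minor: A B C D E F# G#.
That puts C below F#.
C up to F# is 6 semitones, a half step wider than a perfect fourth, so the interval is augmented.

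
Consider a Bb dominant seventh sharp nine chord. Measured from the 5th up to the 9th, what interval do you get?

Bb7#9 is spelled Bb D F Ab C#.
That puts F below C#.
5 letter names make it a fifth; at 8 semitones (a half step wider than perfect) the quality is augmented.

augmented fifth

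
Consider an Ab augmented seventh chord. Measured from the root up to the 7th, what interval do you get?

m7

Spelling the chord: Ab, C, E, Gb.
So we need the interval from Ab up to Gb.
Ab up to Gb is 10 semitones, a half step narrower than a major seventh, so the interval is minor.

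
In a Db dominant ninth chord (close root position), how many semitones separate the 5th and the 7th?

3

Db dominant ninth: Db–F–Ab–Cb–Eb.
Ab to Cb is a minor third: 3 semitones.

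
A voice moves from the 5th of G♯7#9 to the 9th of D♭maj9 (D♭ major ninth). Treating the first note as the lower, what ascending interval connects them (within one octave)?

d2

G♯7#9 has D♯ as its 5th, and D♭maj9 (D♭ major ninth) has E♭ as its 9th.
2 letter names make it a second; at 0 semitones (a whole step narrower than major) the quality is diminished.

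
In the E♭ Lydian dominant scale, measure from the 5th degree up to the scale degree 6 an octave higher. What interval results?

The scale runs E♭ F G A B♭ C D♭.
So we need the interval from B♭ up to C.
B♭ up to C spans 9 letter names and 14 semitones — a major ninth.

M9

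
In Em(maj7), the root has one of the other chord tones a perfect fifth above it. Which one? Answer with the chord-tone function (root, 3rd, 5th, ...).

The chord tones of Em(maj7) are E–G–B–D#.
The root is E. A perfect fifth above E is B.
B is the chord's 5th.

5th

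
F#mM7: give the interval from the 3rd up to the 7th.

augmented fifth

F#m(maj7) (F# minor-major seventh): F#–A–C#–E#.
The 3rd is A and the 7th is E#.
5 letter names make it a fifth; at 8 semitones (a half step wider than perfect) the quality is augmented.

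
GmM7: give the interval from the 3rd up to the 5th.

The chord tones of GmM7 are G–Bb–D–F#.
That puts Bb below D.
Counting 3 letters and 4 half steps from Bb gives a major third.

major third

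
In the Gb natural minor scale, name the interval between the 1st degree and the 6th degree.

minor 6th

Spelling the Gb natural minor scale: Gb Ab Bbb Cb Db Ebb Fb.
So we need the interval from Gb up to Ebb.
Gb up to Ebb is 8 semitones, a half step narrower than a major sixth, so the interval is minor.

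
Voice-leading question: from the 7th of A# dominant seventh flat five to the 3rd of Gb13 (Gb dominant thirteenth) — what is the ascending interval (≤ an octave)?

The 7th of A# dominant seventh flat five is G#; the 3rd of Gb13 (Gb dominant thirteenth) is Bb.
3 letter names make it a third; at 2 semitones (a whole step narrower than major) the quality is diminished.

diminished third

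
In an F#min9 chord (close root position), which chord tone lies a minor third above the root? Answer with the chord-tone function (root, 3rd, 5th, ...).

F# minor ninth is spelled F#, A, C#, E, G#.
The root is F#. A minor third above F# is A.
A is the chord's 3rd.

3rd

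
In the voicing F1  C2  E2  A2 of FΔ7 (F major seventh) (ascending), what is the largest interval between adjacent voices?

Adjacent intervals: F1→C2 = perfect fifth; C2→E2 = major third; E2→A2 = perfect fourth.
The largest is F1 to C2, a perfect fifth (7 semitones).

P5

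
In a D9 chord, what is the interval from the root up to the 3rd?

major third

D dominant ninth: D–F#–A–C–E.
Root = D; 3rd = F#.
D up to F# spans 3 letter names and 4 semitones — a major third.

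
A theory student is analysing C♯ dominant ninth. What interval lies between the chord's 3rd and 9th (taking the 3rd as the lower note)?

The chord tones of C♯9 are C♯, E♯, G♯, B, D♯.
The 3rd is E♯ and the 9th is D♯.
E♯ up to D♯ is 10 semitones, a half step narrower than a major seventh, so the interval is minor.

minor seventh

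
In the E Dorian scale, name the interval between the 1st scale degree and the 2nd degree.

Spelling the E Dorian scale: E F♯ G A B C♯ D.
That puts E below F♯.
Counting 2 letters and 2 half steps from E gives a major second.

M2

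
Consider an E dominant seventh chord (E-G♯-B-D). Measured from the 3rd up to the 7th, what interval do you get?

The 3rd is G♯ and the 7th is D.
G♯ up to D is 6 semitones, a half step narrower than a perfect fifth, so the interval is diminished.

diminished 5th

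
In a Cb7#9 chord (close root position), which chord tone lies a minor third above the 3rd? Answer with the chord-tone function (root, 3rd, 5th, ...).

5th

The chord tones of Cb7#9 are Cb–Eb–Gb–Bbb–D.
The 3rd is Eb. A minor third above Eb is Gb.
Gb is the chord's 5th.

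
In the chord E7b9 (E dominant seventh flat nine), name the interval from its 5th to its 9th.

Spelling the chord: E, G#, B, D, F.
5th = B; 9th = F.
5 letter names make it a fifth; at 6 semitones (a half step narrower than perfect) the quality is diminished.

diminished fifth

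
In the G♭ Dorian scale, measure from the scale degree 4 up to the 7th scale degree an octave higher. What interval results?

perfect eleventh

Spelling the G♭ Dorian scale: G♭ A♭ B𝄫 C♭ D♭ E♭ F♭.
That puts C♭ below F♭.
Counting 11 letters and 17 half steps from C♭ gives a perfect eleventh.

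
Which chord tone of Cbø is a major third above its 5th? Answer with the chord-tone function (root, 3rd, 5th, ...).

7th

Cbø7 (Cb half-diminished seventh) is spelled Cb-Ebb-Gbb-Bbb.
The 5th is Gbb. A major third above Gbb is Bbb.
Bbb is the chord's 7th.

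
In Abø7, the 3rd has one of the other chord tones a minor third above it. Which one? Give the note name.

Ebb

Spelling the chord: Ab–Cb–Ebb–Gb.
The 3rd is Cb. A minor third above Cb is Ebb.
Ebb is the chord's 5th.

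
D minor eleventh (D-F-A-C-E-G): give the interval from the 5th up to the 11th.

minor seventh

So we need the interval from A up to G.
7 letter names make it a seventh; at 10 semitones (a half step narrower than major) the quality is minor.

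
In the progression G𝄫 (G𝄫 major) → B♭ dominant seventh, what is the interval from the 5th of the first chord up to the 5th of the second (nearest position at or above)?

augmented third

The 5th of G𝄫 (G𝄫 major) is D𝄫; the 5th of B♭ dominant seventh is F.
3 letter names make it a third; at 5 semitones (a half step wider than major) the quality is augmented.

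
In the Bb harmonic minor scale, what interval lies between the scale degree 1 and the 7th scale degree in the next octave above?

major 14th

Bb harmonic minor: Bb C Db Eb F Gb A.
So we need the interval from Bb up to A.
From Bb to A is 23 semitones, exactly the major fourteenth.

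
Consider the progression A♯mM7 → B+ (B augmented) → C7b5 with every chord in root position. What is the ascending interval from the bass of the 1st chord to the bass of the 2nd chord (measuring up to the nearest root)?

minor 2nd

The roots are A♯ and B.
A♯ up to B is 1 semitone, a half step narrower than a major second, so the interval is minor.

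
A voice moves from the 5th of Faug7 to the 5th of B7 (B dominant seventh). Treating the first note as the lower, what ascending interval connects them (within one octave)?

perfect fourth

Faug7 has C♯ as its 5th, and B7 (B dominant seventh) has F♯ as its 5th.
Counting 4 letters and 5 half steps from C♯ gives a perfect fourth.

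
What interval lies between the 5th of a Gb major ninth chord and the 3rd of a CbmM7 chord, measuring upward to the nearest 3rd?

The 5th of Gb major ninth is Db; the 3rd of CbmM7 is Ebb.
Db up to Ebb is 1 semitone, a half step narrower than a major second, so the interval is minor.

minor second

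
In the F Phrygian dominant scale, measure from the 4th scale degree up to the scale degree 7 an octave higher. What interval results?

The scale runs F G♭ A B♭ C D♭ E♭.
So we need the interval from B♭ up to E♭.
B♭ up to E♭ spans 11 letter names and 17 semitones — a perfect eleventh.

perfect eleventh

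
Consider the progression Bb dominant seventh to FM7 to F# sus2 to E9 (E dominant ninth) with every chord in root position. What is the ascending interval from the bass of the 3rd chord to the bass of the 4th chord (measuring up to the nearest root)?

The roots are F# and E.
From F# to E: 10 semitones over a seventh = minor.

minor seventh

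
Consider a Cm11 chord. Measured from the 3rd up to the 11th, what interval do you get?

M9

Cm11 is spelled C–Eb–G–Bb–D–F.
3rd = Eb; 11th = F.
Counting 9 letters and 14 half steps from Eb gives a major ninth.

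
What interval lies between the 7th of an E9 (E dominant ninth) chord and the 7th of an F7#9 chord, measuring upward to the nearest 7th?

minor second

E9 (E dominant ninth) has D as its 7th, and F7#9 has Eb as its 7th.
2 letter names make it a second; at 1 semitone (a half step narrower than major) the quality is minor.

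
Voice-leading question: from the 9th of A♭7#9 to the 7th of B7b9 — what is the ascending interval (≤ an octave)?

minor seventh

A♭7#9 has B as its 9th, and B7b9 has A as its 7th.
From B to A: 10 semitones over a seventh = minor.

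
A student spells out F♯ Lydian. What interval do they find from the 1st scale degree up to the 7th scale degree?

The scale runs F♯ G♯ A♯ B♯ C♯ D♯ E♯.
The 1st scale degree is F♯ and the scale degree 7 is E♯.
F♯ up to E♯ spans 7 letter names and 11 semitones — a major seventh.

major seventh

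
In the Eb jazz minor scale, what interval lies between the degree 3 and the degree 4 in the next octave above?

major 9th

Spelling the Eb jazz minor scale: Eb F Gb Ab Bb C D.
That puts Gb below Ab.
Counting 9 letters and 14 half steps from Gb gives a major ninth.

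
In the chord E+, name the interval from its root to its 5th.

Spelling the chord: E G# B#.
The root is E and the 5th is B#.
E up to B# is 8 semitones, a half step wider than a perfect fifth, so the interval is augmented.

augmented fifth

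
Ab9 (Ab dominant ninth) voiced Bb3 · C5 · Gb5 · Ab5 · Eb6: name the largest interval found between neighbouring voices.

Adjacent intervals: Bb3→C5 = major ninth; C5→Gb5 = diminished fifth; Gb5→Ab5 = major second; Ab5→Eb6 = perfect fifth.
The largest is Bb3 to C5, a major ninth (14 semitones).

major ninth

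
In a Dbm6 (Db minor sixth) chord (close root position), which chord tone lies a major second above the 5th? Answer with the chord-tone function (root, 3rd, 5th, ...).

6th

Dbmin6 (Db minor sixth): Db-Fb-Ab-Bb.
The 5th is Ab. A major second above Ab is Bb.
Bb is the chord's 6th.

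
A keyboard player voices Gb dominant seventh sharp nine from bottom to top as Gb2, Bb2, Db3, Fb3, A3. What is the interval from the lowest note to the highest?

augmented ninth

The outer voices are Gb2 and A3.
Gb up to A is 15 semitones, a half step wider than a major ninth, so the interval is augmented.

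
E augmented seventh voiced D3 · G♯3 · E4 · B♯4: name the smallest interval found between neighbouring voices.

augmented fourth

Adjacent intervals: D3→G♯3 = augmented fourth; G♯3→E4 = minor sixth; E4→B♯4 = augmented fifth.
The smallest is D3 to G♯3, an augmented fourth (6 semitones).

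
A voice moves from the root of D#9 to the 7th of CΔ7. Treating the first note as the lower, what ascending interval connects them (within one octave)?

minor sixth

D#9 has D# as its root, and CΔ7 has B as its 7th.
6 letter names make it a sixth; at 8 semitones (a half step narrower than major) the quality is minor.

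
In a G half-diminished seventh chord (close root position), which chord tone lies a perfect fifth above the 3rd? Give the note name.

Spelling the chord: G-B♭-D♭-F.
The 3rd is B♭. A perfect fifth above B♭ is F.
F is the chord's 7th.

F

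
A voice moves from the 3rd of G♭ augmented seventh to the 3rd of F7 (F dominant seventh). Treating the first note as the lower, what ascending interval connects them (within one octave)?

The 3rd of G♭ augmented seventh is B♭; the 3rd of F7 (F dominant seventh) is A.
B♭ up to A spans 7 letter names and 11 semitones — a major seventh.

major 7th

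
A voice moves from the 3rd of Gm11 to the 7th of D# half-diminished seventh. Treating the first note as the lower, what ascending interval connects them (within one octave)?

Gm11 has Bb as its 3rd, and D# half-diminished seventh has C# as its 7th.
From Bb to C#: 3 semitones over a second = augmented.

augmented second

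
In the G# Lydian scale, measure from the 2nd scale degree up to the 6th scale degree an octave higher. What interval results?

The scale runs G# A# B# C## D# E# F##.
So we need the interval from A# up to E#.
From A# to E# is 19 semitones, exactly the perfect twelfth.

P12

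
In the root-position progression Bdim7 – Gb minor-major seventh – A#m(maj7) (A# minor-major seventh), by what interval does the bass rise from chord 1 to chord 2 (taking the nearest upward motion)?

diminished sixth

The roots are B and Gb.
B up to Gb is 7 semitones, a whole step narrower than a major sixth, so the interval is diminished.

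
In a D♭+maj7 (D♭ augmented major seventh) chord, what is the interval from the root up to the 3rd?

Spelling the chord: D♭, F, A, C.
So we need the interval from D♭ up to F.
Counting 3 letters and 4 half steps from D♭ gives a major third.

major third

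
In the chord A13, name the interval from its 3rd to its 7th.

d5

Spelling the chord: A, C#, E, G, B, F#.
So we need the interval from C# up to G.
C# up to G is 6 semitones, a half step narrower than a perfect fifth, so the interval is diminished.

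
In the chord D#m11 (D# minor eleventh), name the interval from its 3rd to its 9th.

major seventh

Spelling the chord: D# F# A# C# E# G#.
3rd = F#; 9th = E#.
Counting 7 letters and 11 half steps from F# gives a major seventh.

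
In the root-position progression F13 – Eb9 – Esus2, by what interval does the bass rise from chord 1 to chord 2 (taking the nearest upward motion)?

The roots are F and Eb.
7 letter names make it a seventh; at 10 semitones (a half step narrower than major) the quality is minor.

minor 7th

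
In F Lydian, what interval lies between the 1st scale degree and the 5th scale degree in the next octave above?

Spelling F Lydian: F G A B C D E.
1st scale degree = F; 5th scale degree (up an octave) = C.
Counting 12 letters and 19 half steps from F gives a perfect twelfth.

perfect twelfth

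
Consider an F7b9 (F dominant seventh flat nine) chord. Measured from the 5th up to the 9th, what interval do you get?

diminished fifth

Spelling the chord: F, A, C, E♭, G♭.
That puts C below G♭.
C up to G♭ is 6 semitones, a half step narrower than a perfect fifth, so the interval is diminished.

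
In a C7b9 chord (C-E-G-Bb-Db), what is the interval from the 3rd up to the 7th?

3rd = E; 7th = Bb.
5 letter names make it a fifth; at 6 semitones (a half step narrower than perfect) the quality is diminished.

diminished fifth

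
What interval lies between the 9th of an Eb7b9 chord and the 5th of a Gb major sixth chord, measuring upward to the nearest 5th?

M6

Eb7b9 has Fb as its 9th, and Gb major sixth has Db as its 5th.
Counting 6 letters and 9 half steps from Fb gives a major sixth.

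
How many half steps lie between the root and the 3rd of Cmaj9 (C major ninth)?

The chord tones of Cmaj9 are C–E–G–B–D.
C to E is a major third: 4 semitones.

4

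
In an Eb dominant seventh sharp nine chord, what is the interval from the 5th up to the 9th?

Eb7#9: Eb–G–Bb–Db–F#.
So we need the interval from Bb up to F#.
Bb up to F# is 8 semitones, a half step wider than a perfect fifth, so the interval is augmented.

augmented fifth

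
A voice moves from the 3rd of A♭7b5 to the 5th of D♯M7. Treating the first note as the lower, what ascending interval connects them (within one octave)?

The 3rd of A♭7b5 is C; the 5th of D♯M7 is A♯.
C up to A♯ is 10 semitones, a half step wider than a major sixth, so the interval is augmented.

A6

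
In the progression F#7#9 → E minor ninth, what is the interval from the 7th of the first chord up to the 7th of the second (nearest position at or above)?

The 7th of F#7#9 is E; the 7th of E minor ninth is D.
7 letter names make it a seventh; at 10 semitones (a half step narrower than major) the quality is minor.

minor seventh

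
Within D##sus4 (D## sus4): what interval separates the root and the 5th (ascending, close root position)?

D## sus4: D##-G##-A##.
The root is D## and the 5th is A##.
From D## to A## is 7 semitones, exactly the perfect fifth.

perfect 5th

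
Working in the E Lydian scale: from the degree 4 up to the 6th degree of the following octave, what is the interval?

Spelling the E Lydian scale: E F♯ G♯ A♯ B C♯ D♯.
That puts A♯ below C♯.
A♯ up to C♯ is 15 semitones, a half step narrower than a major tenth, so the interval is minor.

minor tenth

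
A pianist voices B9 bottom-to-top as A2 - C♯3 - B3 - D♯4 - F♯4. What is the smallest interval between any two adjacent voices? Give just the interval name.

minor third

Adjacent intervals: A2→C♯3 = major third; C♯3→B3 = minor seventh; B3→D♯4 = major third; D♯4→F♯4 = minor third.
The smallest is D♯4 to F♯4, a minor third (3 semitones).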